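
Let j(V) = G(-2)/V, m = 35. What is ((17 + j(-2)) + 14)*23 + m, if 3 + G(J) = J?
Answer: 1611/2 ≈ 805.50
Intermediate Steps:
G(J) = -3 + J
j(V) = -5/V (j(V) = (-3 - 2)/V = -5/V)
((17 + j(-2)) + 14)*23 + m = ((17 - 5/(-2)) + 14)*23 + 35 = ((17 - 5*(-1/2)) + 14)*23 + 35 = ((17 + 5/2) + 14)*23 + 35 = (39/2 + 14)*23 + 35 = (67/2)*23 + 35 = 1541/2 + 35 = 1611/2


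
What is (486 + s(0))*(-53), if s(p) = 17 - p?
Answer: -26659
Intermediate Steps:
(486 + s(0))*(-53) = (486 + (17 - 1*0))*(-53) = (486 + (17 + 0))*(-53) = (486 + 17)*(-53) = 503*(-53) = -26659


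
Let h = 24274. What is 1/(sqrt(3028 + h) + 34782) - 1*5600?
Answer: -18114056707/3234653 - sqrt(27302)/1209760222 ≈ -5600.0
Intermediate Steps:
1/(sqrt(3028 + h) + 34782) - 1*5600 = 1/(sqrt(3028 + 24274) + 34782) - 1*5600 = 1/(sqrt(27302) + 34782) - 5600 = 1/(34782 + sqrt(27302)) - 5600 = -5600 + 1/(34782 + sqrt(27302))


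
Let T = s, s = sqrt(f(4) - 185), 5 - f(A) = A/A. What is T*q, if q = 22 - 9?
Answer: 13*I*sqrt(181) ≈ 174.9*I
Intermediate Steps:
f(A) = 4 (f(A) = 5 - A/A = 5 - 1*1 = 5 - 1 = 4)
s = I*sqrt(181) (s = sqrt(4 - 185) = sqrt(-181) = I*sqrt(181) ≈ 13.454*I)
q = 13
T = I*sqrt(181) ≈ 13.454*I
T*q = (I*sqrt(181))*13 = 13*I*sqrt(181)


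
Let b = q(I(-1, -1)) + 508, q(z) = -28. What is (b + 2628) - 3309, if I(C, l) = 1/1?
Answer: -201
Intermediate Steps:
I(C, l) = 1
b = 480 (b = -28 + 508 = 480)
(b + 2628) - 3309 = (480 + 2628) - 3309 = 3108 - 3309 = -201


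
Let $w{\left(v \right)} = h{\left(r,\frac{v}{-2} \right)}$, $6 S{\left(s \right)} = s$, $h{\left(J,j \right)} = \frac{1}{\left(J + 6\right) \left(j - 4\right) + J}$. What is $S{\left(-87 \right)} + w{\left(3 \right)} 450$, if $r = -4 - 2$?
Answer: $- \frac{179}{2} \approx -89.5$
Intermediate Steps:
$r = -6$ ($r = -4 - 2 = -6$)
$h{\left(J,j \right)} = \frac{1}{J + \left(-4 + j\right) \left(6 + J\right)}$ ($h{\left(J,j \right)} = \frac{1}{\left(6 + J\right) \left(-4 + j\right) + J} = \frac{1}{\left(-4 + j\right) \left(6 + J\right) + J} = \frac{1}{J + \left(-4 + j\right) \left(6 + J\right)}$)
$S{\left(s \right)} = \frac{s}{6}$
$w{\left(v \right)} = - \frac{1}{6}$ ($w{\left(v \right)} = \frac{1}{-24 - -18 + 6 \frac{v}{-2} - 6 \frac{v}{-2}} = \frac{1}{-24 + 18 + 6 v \left(- \frac{1}{2}\right) - 6 v \left(- \frac{1}{2}\right)} = \frac{1}{-24 + 18 + 6 \left(- \frac{v}{2}\right) - 6 \left(- \frac{v}{2}\right)} = \frac{1}{-24 + 18 - 3 v + 3 v} = \frac{1}{-6} = - \frac{1}{6}$)
$S{\left(-87 \right)} + w{\left(3 \right)} 450 = \frac{1}{6} \left(-87\right) - 75 = - \frac{29}{2} - 75 = - \frac{179}{2}$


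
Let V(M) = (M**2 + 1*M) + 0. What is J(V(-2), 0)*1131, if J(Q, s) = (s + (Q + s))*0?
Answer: 0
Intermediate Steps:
V(M) = M + M**2 (V(M) = (M**2 + M) + 0 = (M + M**2) + 0 = M + M**2)
J(Q, s) = 0 (J(Q, s) = (Q + 2*s)*0 = 0)
J(V(-2), 0)*1131 = 0*1131 = 0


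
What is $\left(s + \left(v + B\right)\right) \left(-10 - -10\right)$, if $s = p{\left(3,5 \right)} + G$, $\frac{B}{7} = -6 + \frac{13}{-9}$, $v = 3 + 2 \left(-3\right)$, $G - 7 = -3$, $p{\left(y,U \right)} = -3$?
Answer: $0$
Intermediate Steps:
$G = 4$ ($G = 7 - 3 = 4$)
$v = -3$ ($v = 3 - 6 = -3$)
$B = - \frac{469}{9}$ ($B = 7 \left(-6 + \frac{13}{-9}\right) = 7 \left(-6 + 13 \left(- \frac{1}{9}\right)\right) = 7 \left(-6 - \frac{13}{9}\right) = 7 \left(- \frac{67}{9}\right) = - \frac{469}{9} \approx -52.111$)
$s = 1$ ($s = -3 + 4 = 1$)
$\left(s + \left(v + B\right)\right) \left(-10 - -10\right) = \left(1 - \frac{496}{9}\right) \left(-10 - -10\right) = \left(1 - \frac{496}{9}\right) \left(-10 + 10\right) = \left(- \frac{487}{9}\right) 0 = 0$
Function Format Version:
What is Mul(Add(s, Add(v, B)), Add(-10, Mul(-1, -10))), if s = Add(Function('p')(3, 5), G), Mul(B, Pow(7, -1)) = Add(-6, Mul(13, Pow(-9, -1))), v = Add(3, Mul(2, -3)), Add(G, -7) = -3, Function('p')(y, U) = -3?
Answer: 0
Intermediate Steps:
G = 4 (G = Add(7, -3) = 4)
v = -3 (v = Add(3, -6) = -3)
B = Rational(-469, 9) (B = Mul(7, Add(-6, Mul(13, Pow(-9, -1)))) = Mul(7, Add(-6, Mul(13, Rational(-1, 9)))) = Mul(7, Add(-6, Rational(-13, 9))) = Mul(7, Rational(-67, 9)) = Rational(-469, 9) ≈ -52.111)
s = 1 (s = Add(-3, 4) = 1)
Mul(Add(s, Add(v, B)), Add(-10, Mul(-1, -10))) = Mul(Add(1, Add(-3, Rational(-469, 9))), Add(-10, Mul(-1, -10))) = Mul(Add(1, Rational(-496, 9)), Add(-10, 10)) = Mul(Rational(-487, 9), 0) = 0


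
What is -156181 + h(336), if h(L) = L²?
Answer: -43285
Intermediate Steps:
-156181 + h(336) = -156181 + 336² = -156181 + 112896 = -43285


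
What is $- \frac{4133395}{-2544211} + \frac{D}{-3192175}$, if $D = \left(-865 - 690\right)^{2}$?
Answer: $\frac{281702175234}{324862669957} \approx 0.86714$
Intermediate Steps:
$D = 2418025$ ($D = \left(-1555\right)^{2} = 2418025$)
$- \frac{4133395}{-2544211} + \frac{D}{-3192175} = - \frac{4133395}{-2544211} + \frac{2418025}{-3192175} = \left(-4133395\right) \left(- \frac{1}{2544211}\right) + 2418025 \left(- \frac{1}{3192175}\right) = \frac{4133395}{2544211} - \frac{96721}{127687} = \frac{281702175234}{324862669957}$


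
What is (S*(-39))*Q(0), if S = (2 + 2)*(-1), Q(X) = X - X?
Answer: 0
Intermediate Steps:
Q(X) = 0
S = -4 (S = 4*(-1) = -4)
(S*(-39))*Q(0) = -4*(-39)*0 = 156*0 = 0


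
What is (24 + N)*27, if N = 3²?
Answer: 891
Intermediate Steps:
N = 9
(24 + N)*27 = (24 + 9)*27 = 33*27 = 891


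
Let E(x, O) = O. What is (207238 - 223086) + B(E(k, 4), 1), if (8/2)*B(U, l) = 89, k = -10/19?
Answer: -63303/4 ≈ -15826.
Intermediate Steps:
k = -10/19 (k = -10*1/19 = -10/19 ≈ -0.52632)
B(U, l) = 89/4 (B(U, l) = (1/4)*89 = 89/4)
(207238 - 223086) + B(E(k, 4), 1) = (207238 - 223086) + 89/4 = -15848 + 89/4 = -63303/4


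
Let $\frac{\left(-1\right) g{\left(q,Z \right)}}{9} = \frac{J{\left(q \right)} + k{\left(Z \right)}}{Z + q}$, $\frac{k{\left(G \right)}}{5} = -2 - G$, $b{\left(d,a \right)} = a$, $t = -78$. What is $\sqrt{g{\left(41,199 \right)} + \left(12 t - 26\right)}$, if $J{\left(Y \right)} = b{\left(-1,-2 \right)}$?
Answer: $\frac{i \sqrt{369695}}{20} \approx 30.401 i$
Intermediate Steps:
$J{\left(Y \right)} = -2$
$k{\left(G \right)} = -10 - 5 G$ ($k{\left(G \right)} = 5 \left(-2 - G\right) = -10 - 5 G$)
$g{\left(q,Z \right)} = - \frac{9 \left(-12 - 5 Z\right)}{Z + q}$ ($g{\left(q,Z \right)} = - 9 \frac{-2 - \left(10 + 5 Z\right)}{Z + q} = - 9 \frac{-12 - 5 Z}{Z + q} = - \frac{9 \left(-12 - 5 Z\right)}{Z + q}$)
$\sqrt{g{\left(41,199 \right)} + \left(12 t - 26\right)} = \sqrt{\frac{9 \left(12 + 5 \cdot 199\right)}{199 + 41} + \left(12 \left(-78\right) - 26\right)} = \sqrt{\frac{9 \left(12 + 995\right)}{240} - 962} = \sqrt{9 \cdot \frac{1}{240} \cdot 1007 - 962} = \sqrt{\frac{3021}{80} - 962} = \sqrt{- \frac{73939}{80}} = \frac{i \sqrt{369695}}{20}$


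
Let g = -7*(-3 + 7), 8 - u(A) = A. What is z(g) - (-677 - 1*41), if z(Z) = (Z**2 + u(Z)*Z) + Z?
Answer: 466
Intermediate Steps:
u(A) = 8 - A
g = -28 (g = -7*4 = -28)
z(Z) = Z + Z**2 + Z*(8 - Z) (z(Z) = (Z**2 + (8 - Z)*Z) + Z = (Z**2 + Z*(8 - Z)) + Z = Z + Z**2 + Z*(8 - Z))
z(g) - (-677 - 1*41) = 9*(-28) - (-677 - 1*41) = -252 - (-677 - 41) = -252 - 1*(-718) = -252 + 718 = 466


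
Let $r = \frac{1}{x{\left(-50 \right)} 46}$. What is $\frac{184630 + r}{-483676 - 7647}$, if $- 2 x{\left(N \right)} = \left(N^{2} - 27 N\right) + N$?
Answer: $- \frac{16136661999}{42941630200} \approx -0.37578$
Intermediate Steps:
$x{\left(N \right)} = 13 N - \frac{N^{2}}{2}$ ($x{\left(N \right)} = - \frac{\left(N^{2} - 27 N\right) + N}{2} = - \frac{N^{2} - 26 N}{2} = 13 N - \frac{N^{2}}{2}$)
$r = - \frac{1}{87400}$ ($r = \frac{1}{\frac{1}{2} \left(-50\right) \left(26 - -50\right) 46} = \frac{1}{\frac{1}{2} \left(-50\right) \left(26 + 50\right) 46} = \frac{1}{\frac{1}{2} \left(-50\right) 76 \cdot 46} = \frac{1}{\left(-1900\right) 46} = \frac{1}{-87400} = - \frac{1}{87400} \approx -1.1442 \cdot 10^{-5}$)
$\frac{184630 + r}{-483676 - 7647} = \frac{184630 - \frac{1}{87400}}{-483676 - 7647} = \frac{16136661999}{87400 \left(-491323\right)} = \frac{16136661999}{87400} \left(- \frac{1}{491323}\right) = - \frac{16136661999}{42941630200}$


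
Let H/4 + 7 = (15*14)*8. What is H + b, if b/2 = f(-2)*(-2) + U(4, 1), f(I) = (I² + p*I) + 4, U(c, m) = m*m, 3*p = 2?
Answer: 20002/3 ≈ 6667.3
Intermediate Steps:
p = ⅔ (p = (⅓)*2 = ⅔ ≈ 0.66667)
H = 6692 (H = -28 + 4*((15*14)*8) = -28 + 4*(210*8) = -28 + 4*1680 = -28 + 6720 = 6692)
U(c, m) = m²
f(I) = 4 + I² + 2*I/3 (f(I) = (I² + 2*I/3) + 4 = 4 + I² + 2*I/3)
b = -74/3 (b = 2*((4 + (-2)² + (⅔)*(-2))*(-2) + 1²) = 2*((4 + 4 - 4/3)*(-2) + 1) = 2*((20/3)*(-2) + 1) = 2*(-40/3 + 1) = 2*(-37/3) = -74/3 ≈ -24.667)
H + b = 6692 - 74/3 = 20002/3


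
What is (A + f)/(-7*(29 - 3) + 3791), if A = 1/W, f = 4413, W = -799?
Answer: 3525986/2883591 ≈ 1.2228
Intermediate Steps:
A = -1/799 (A = 1/(-799) = -1/799 ≈ -0.0012516)
(A + f)/(-7*(29 - 3) + 3791) = (-1/799 + 4413)/(-7*(29 - 3) + 3791) = 3525986/(799*(-7*26 + 3791)) = 3525986/(799*(-182 + 3791)) = (3525986/799)/3609 = (3525986/799)*(1/3609) = 3525986/2883591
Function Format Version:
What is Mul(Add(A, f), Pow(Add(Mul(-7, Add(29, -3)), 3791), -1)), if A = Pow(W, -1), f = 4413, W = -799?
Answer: Rational(3525986, 2883591) ≈ 1.2228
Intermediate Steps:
A = Rational(-1, 799) (A = Pow(-799, -1) = Rational(-1, 799) ≈ -0.0012516)
Mul(Add(A, f), Pow(Add(Mul(-7, Add(29, -3)), 3791), -1)) = Mul(Add(Rational(-1, 799), 4413), Pow(Add(Mul(-7, Add(29, -3)), 3791), -1)) = Mul(Rational(3525986, 799), Pow(Add(Mul(-7, 26), 3791), -1)) = Mul(Rational(3525986, 799), Pow(Add(-182, 3791), -1)) = Mul(Rational(3525986, 799), Pow(3609, -1)) = Mul(Rational(3525986, 799), Rational(1, 3609)) = Rational(3525986, 2883591)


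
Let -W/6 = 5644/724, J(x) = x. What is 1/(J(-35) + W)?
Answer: -181/14801 ≈ -0.012229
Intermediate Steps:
W = -8466/181 (W = -33864/724 = -6*1411/181 = -8466/181 ≈ -46.773)
1/(J(-35) + W) = 1/(-35 - 8466/181) = 1/(-14801/181) = -181/14801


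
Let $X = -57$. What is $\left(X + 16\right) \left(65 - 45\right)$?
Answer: $-820$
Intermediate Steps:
$\left(X + 16\right) \left(65 - 45\right) = \left(-57 + 16\right) \left(65 - 45\right) = \left(-41\right) 20 = -820$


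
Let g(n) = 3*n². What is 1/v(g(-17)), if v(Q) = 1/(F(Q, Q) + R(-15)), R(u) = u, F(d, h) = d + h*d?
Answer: 752541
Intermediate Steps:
F(d, h) = d + d*h
v(Q) = 1/(-15 + Q*(1 + Q)) (v(Q) = 1/(Q*(1 + Q) - 15) = 1/(-15 + Q*(1 + Q)))
1/v(g(-17)) = 1/(1/(-15 + (3*(-17)²)*(1 + 3*(-17)²))) = 1/(1/(-15 + (3*289)*(1 + 3*289))) = 1/(1/(-15 + 867*(1 + 867))) = 1/(1/(-15 + 867*868)) = 1/(1/(-15 + 752556)) = 1/(1/752541) = 752541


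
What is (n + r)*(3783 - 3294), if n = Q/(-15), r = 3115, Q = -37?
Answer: 7622206/5 ≈ 1.5244e+6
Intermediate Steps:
n = 37/15 (n = -37/(-15) = -1/15*(-37) = 37/15 ≈ 2.4667)
(n + r)*(3783 - 3294) = (37/15 + 3115)*(3783 - 3294) = (46762/15)*489 = 7622206/5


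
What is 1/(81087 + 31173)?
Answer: 1/112260 ≈ 8.9079e-6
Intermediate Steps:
1/(81087 + 31173) = 1/112260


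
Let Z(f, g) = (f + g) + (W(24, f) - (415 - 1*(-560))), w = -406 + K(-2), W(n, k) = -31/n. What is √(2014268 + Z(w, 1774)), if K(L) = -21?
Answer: √290107974/12 ≈ 1419.4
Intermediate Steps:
w = -427 (w = -406 - 21 = -427)
Z(f, g) = -23431/24 + f + g (Z(f, g) = (f + g) + (-31/24 - (415 - 1*(-560))) = (f + g) + (-31*1/24 - (415 + 560)) = (f + g) + (-31/24 - 1*975) = (f + g) + (-31/24 - 975) = (f + g) - 23431/24 = -23431/24 + f + g)
√(2014268 + Z(w, 1774)) = √(2014268 + (-23431/24 - 427 + 1774)) = √(2014268 + 8897/24) = √(48351329/24) = √290107974/12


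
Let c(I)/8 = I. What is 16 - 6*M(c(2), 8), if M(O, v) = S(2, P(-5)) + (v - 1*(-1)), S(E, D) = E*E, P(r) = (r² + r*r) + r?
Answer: -62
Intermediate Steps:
P(r) = r + 2*r² (P(r) = (r² + r²) + r = 2*r² + r = r + 2*r²)
c(I) = 8*I
S(E, D) = E²
M(O, v) = 5 + v (M(O, v) = 2² + (v - 1*(-1)) = 4 + (v + 1) = 4 + (1 + v) = 5 + v)
16 - 6*M(c(2), 8) = 16 - 6*(5 + 8) = 16 - 6*13 = 16 - 78 = -62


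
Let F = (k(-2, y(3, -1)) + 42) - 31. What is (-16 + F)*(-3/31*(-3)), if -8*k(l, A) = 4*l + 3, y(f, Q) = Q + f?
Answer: -315/248 ≈ -1.2702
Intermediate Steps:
k(l, A) = -3/8 - l/2 (k(l, A) = -(4*l + 3)/8 = -(3 + 4*l)/8 = -3/8 - l/2)
F = 93/8 (F = ((-3/8 - ½*(-2)) + 42) - 31 = ((-3/8 + 1) + 42) - 31 = (5/8 + 42) - 31 = 341/8 - 31 = 93/8 ≈ 11.625)
(-16 + F)*(-3/31*(-3)) = (-16 + 93/8)*(-3/31*(-3)) = -35*(-3*1/31)*(-3)/8 = -(-105)*(-3)/248 = -35/8*9/31 = -315/248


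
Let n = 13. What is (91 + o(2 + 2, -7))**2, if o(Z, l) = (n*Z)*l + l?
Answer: 78400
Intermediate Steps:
o(Z, l) = l + 13*Z*l (o(Z, l) = (13*Z)*l + l = 13*Z*l + l = l + 13*Z*l)
(91 + o(2 + 2, -7))**2 = (91 - 7*(1 + 13*(2 + 2)))**2 = (91 - 7*(1 + 13*4))**2 = (91 - 7*(1 + 52))**2 = (91 - 7*53)**2 = (91 - 371)**2 = (-280)**2 = 78400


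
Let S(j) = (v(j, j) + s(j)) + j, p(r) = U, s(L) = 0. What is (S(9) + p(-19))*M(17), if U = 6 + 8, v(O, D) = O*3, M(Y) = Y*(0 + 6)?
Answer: 5100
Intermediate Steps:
M(Y) = 6*Y (M(Y) = Y*6 = 6*Y)
v(O, D) = 3*O
U = 14
p(r) = 14
S(j) = 4*j (S(j) = (3*j + 0) + j = 3*j + j = 4*j)
(S(9) + p(-19))*M(17) = (4*9 + 14)*(6*17) = (36 + 14)*102 = 50*102 = 5100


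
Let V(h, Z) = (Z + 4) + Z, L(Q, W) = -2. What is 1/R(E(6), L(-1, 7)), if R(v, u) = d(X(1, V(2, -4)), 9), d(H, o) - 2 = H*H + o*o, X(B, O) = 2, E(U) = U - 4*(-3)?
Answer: 1/87 ≈ 0.011494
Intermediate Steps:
E(U) = 12 + U (E(U) = U + 12 = 12 + U)
V(h, Z) = 4 + 2*Z (V(h, Z) = (4 + Z) + Z = 4 + 2*Z)
d(H, o) = 2 + H² + o² (d(H, o) = 2 + (H*H + o*o) = 2 + (H² + o²) = 2 + H² + o²)
R(v, u) = 87 (R(v, u) = 2 + 2² + 9² = 2 + 4 + 81 = 87)
1/R(E(6), L(-1, 7)) = 1/87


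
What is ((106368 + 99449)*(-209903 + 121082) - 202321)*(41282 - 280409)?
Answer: 4371498401049906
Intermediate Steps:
((106368 + 99449)*(-209903 + 121082) - 202321)*(41282 - 280409) = (205817*(-88821) - 202321)*(-239127) = (-18280871757 - 202321)*(-239127) = -18281074078*(-239127) = 4371498401049906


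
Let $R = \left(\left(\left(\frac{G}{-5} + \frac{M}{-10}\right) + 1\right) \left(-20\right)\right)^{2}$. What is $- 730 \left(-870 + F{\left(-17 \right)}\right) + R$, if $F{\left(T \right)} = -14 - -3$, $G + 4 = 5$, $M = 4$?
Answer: $643194$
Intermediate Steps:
$G = 1$ ($G = -4 + 5 = 1$)
$F{\left(T \right)} = -11$ ($F{\left(T \right)} = -14 + 3 = -11$)
$R = 64$ ($R = \left(\left(\left(1 \frac{1}{-5} + \frac{4}{-10}\right) + 1\right) \left(-20\right)\right)^{2} = \left(\left(\left(1 \left(- \frac{1}{5}\right) + 4 \left(- \frac{1}{10}\right)\right) + 1\right) \left(-20\right)\right)^{2} = \left(\left(\left(- \frac{1}{5} - \frac{2}{5}\right) + 1\right) \left(-20\right)\right)^{2} = \left(\left(- \frac{3}{5} + 1\right) \left(-20\right)\right)^{2} = \left(\frac{2}{5} \left(-20\right)\right)^{2} = \left(-8\right)^{2} = 64$)
$- 730 \left(-870 + F{\left(-17 \right)}\right) + R = - 730 \left(-870 - 11\right) + 64 = \left(-730\right) \left(-881\right) + 64 = 643130 + 64 = 643194$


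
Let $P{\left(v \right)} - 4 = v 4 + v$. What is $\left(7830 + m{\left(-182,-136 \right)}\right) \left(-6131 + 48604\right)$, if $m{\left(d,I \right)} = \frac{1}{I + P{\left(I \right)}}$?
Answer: $\frac{270041592607}{812} \approx 3.3256 \cdot 10^{8}$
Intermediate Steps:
$P{\left(v \right)} = 4 + 5 v$ ($P{\left(v \right)} = 4 + \left(v 4 + v\right) = 4 + \left(4 v + v\right) = 4 + 5 v$)
$m{\left(d,I \right)} = \frac{1}{4 + 6 I}$ ($m{\left(d,I \right)} = \frac{1}{I + \left(4 + 5 I\right)} = \frac{1}{4 + 6 I}$)
$\left(7830 + m{\left(-182,-136 \right)}\right) \left(-6131 + 48604\right) = \left(7830 + \frac{1}{2 \left(2 + 3 \left(-136\right)\right)}\right) \left(-6131 + 48604\right) = \left(7830 + \frac{1}{2 \left(2 - 408\right)}\right) 42473 = \left(7830 + \frac{1}{2 \left(-406\right)}\right) 42473 = \left(7830 + \frac{1}{2} \left(- \frac{1}{406}\right)\right) 42473 = \left(7830 - \frac{1}{812}\right) 42473 = \frac{6357959}{812} \cdot 42473 = \frac{270041592607}{812}$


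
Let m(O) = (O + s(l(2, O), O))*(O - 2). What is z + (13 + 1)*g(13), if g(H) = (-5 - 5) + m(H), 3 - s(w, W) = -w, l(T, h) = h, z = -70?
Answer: 4256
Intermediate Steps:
s(w, W) = 3 + w (s(w, W) = 3 - (-1)*w = 3 + w)
m(O) = (-2 + O)*(3 + 2*O) (m(O) = (O + (3 + O))*(O - 2) = (3 + 2*O)*(-2 + O) = (-2 + O)*(3 + 2*O))
g(H) = -16 - H + 2*H² (g(H) = (-5 - 5) + (-6 - H + 2*H²) = -10 + (-6 - H + 2*H²) = -16 - H + 2*H²)
z + (13 + 1)*g(13) = -70 + (13 + 1)*(-16 - 1*13 + 2*13²) = -70 + 14*(-16 - 13 + 2*169) = -70 + 14*(-16 - 13 + 338) = -70 + 14*309 = -70 + 4326 = 4256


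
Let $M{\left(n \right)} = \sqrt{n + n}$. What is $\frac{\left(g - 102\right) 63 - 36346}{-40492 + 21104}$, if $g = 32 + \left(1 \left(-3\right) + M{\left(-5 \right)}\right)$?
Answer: $\frac{40945}{19388} - \frac{63 i \sqrt{10}}{19388} \approx 2.1119 - 0.010276 i$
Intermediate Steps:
$M{\left(n \right)} = \sqrt{2} \sqrt{n}$ ($M{\left(n \right)} = \sqrt{2 n} = \sqrt{2} \sqrt{n}$)
$g = 29 + i \sqrt{10}$ ($g = 32 + \left(1 \left(-3\right) + \sqrt{2} \sqrt{-5}\right) = 32 - \left(3 - \sqrt{2} i \sqrt{5}\right) = 32 - \left(3 - i \sqrt{10}\right) = 29 + i \sqrt{10} \approx 29.0 + 3.1623 i$)
$\frac{\left(g - 102\right) 63 - 36346}{-40492 + 21104} = \frac{\left(\left(29 + i \sqrt{10}\right) - 102\right) 63 - 36346}{-40492 + 21104} = \frac{\left(-73 + i \sqrt{10}\right) 63 - 36346}{-19388} = \left(\left(-4599 + 63 i \sqrt{10}\right) - 36346\right) \left(- \frac{1}{19388}\right) = \left(-40945 + 63 i \sqrt{10}\right) \left(- \frac{1}{19388}\right) = \frac{40945}{19388} - \frac{63 i \sqrt{10}}{19388}$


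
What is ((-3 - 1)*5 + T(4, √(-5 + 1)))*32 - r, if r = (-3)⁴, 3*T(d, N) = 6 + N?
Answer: -657 + 64*I/3 ≈ -657.0 + 21.333*I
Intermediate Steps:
T(d, N) = 2 + N/3 (T(d, N) = (6 + N)/3 = 2 + N/3)
r = 81
((-3 - 1)*5 + T(4, √(-5 + 1)))*32 - r = ((-3 - 1)*5 + (2 + √(-5 + 1)/3))*32 - 1*81 = (-4*5 + (2 + √(-4)/3))*32 - 81 = (-20 + (2 + (2*I)/3))*32 - 81 = (-20 + (2 + 2*I/3))*32 - 81 = (-18 + 2*I/3)*32 - 81 = (-576 + 64*I/3) - 81 = -657 + 64*I/3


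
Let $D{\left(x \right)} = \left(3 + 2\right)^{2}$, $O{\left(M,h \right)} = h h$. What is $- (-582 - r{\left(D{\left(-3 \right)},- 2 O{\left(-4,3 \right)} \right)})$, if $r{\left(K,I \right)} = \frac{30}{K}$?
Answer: $\frac{2916}{5} \approx 583.2$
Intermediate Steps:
$O{\left(M,h \right)} = h^{2}$
$D{\left(x \right)} = 25$ ($D{\left(x \right)} = 5^{2} = 25$)
$- (-582 - r{\left(D{\left(-3 \right)},- 2 O{\left(-4,3 \right)} \right)}) = - (-582 - \frac{30}{25}) = - (-582 - 30 \cdot \frac{1}{25}) = - (-582 - \frac{6}{5}) = \left(-1\right) \left(- \frac{2916}{5}\right) = \frac{2916}{5}$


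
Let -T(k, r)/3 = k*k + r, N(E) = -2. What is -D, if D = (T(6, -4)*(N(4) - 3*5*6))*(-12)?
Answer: 105984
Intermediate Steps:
T(k, r) = -3*r - 3*k² (T(k, r) = -3*(k*k + r) = -3*(k² + r) = -3*(r + k²) = -3*r - 3*k²)
D = -105984 (D = ((-3*(-4) - 3*6²)*(-2 - 3*5*6))*(-12) = ((12 - 3*36)*(-2 - 15*6))*(-12) = ((12 - 108)*(-2 - 1*90))*(-12) = -96*(-2 - 90)*(-12) = -96*(-92)*(-12) = 8832*(-12) = -105984)
-D = -1*(-105984) = 105984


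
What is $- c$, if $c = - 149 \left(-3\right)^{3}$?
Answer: $-4023$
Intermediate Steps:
$c = 4023$ ($c = \left(-149\right) \left(-27\right) = 4023$)
$- c = \left(-1\right) 4023 = -4023$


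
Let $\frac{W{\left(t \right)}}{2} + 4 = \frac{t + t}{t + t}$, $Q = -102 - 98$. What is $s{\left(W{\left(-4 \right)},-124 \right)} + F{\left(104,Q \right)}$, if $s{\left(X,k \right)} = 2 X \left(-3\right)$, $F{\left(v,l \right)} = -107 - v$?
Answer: $-175$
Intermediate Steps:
$Q = -200$ ($Q = -102 - 98 = -200$)
$W{\left(t \right)} = -6$ ($W{\left(t \right)} = -8 + 2 \frac{t + t}{t + t} = -8 + 2 \frac{2 t}{2 t} = -8 + 2 \cdot 2 t \frac{1}{2 t} = -8 + 2 \cdot 1 = -8 + 2 = -6$)
$s{\left(X,k \right)} = - 6 X$
$s{\left(W{\left(-4 \right)},-124 \right)} + F{\left(104,Q \right)} = \left(-6\right) \left(-6\right) - 211 = 36 - 211 = -175$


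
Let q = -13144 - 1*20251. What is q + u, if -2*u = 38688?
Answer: -52739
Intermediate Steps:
u = -19344 (u = -½*38688 = -19344)
q = -33395 (q = -13144 - 20251 = -33395)
q + u = -33395 - 19344 = -52739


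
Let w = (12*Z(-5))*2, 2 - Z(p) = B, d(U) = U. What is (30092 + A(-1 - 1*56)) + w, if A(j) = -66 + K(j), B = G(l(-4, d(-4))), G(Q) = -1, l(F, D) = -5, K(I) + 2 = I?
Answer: 30039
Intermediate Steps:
K(I) = -2 + I
B = -1
Z(p) = 3 (Z(p) = 2 - 1*(-1) = 2 + 1 = 3)
w = 72 (w = (12*3)*2 = 36*2 = 72)
A(j) = -68 + j (A(j) = -66 + (-2 + j) = -68 + j)
(30092 + A(-1 - 1*56)) + w = (30092 + (-68 + (-1 - 1*56))) + 72 = (30092 + (-68 + (-1 - 56))) + 72 = (30092 + (-68 - 57)) + 72 = (30092 - 125) + 72 = 29967 + 72 = 30039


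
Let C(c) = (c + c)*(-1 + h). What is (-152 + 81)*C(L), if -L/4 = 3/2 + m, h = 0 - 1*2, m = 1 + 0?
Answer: -4260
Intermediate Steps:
m = 1
h = -2 (h = 0 - 2 = -2)
L = -10 (L = -4*(3/2 + 1) = -4*5/2 = -10)
C(c) = -6*c (C(c) = (c + c)*(-1 - 2) = (2*c)*(-3) = -6*c)
(-152 + 81)*C(L) = (-152 + 81)*(-6*(-10)) = -71*60 = -4260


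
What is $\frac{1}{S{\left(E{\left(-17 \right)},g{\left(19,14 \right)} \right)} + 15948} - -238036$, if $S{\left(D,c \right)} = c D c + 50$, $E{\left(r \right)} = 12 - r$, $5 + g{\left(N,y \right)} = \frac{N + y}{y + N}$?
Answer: $\frac{3918548633}{16462} \approx 2.3804 \cdot 10^{5}$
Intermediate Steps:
$g{\left(N,y \right)} = -4$ ($g{\left(N,y \right)} = -5 + \frac{N + y}{y + N} = -5 + \frac{N + y}{N + y} = -5 + 1 = -4$)
$S{\left(D,c \right)} = 50 + D c^{2}$ ($S{\left(D,c \right)} = D c c + 50 = D c^{2} + 50 = 50 + D c^{2}$)
$\frac{1}{S{\left(E{\left(-17 \right)},g{\left(19,14 \right)} \right)} + 15948} - -238036 = \frac{1}{\left(50 + \left(12 - -17\right) \left(-4\right)^{2}\right) + 15948} - -238036 = \frac{1}{\left(50 + \left(12 + 17\right) 16\right) + 15948} + 238036 = \frac{1}{\left(50 + 29 \cdot 16\right) + 15948} + 238036 = \frac{1}{\left(50 + 464\right) + 15948} + 238036 = \frac{1}{514 + 15948} + 238036 = \frac{1}{16462} + 238036 = \frac{3918548633}{16462}$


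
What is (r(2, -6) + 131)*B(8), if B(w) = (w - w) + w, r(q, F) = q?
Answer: 1064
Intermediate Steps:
B(w) = w (B(w) = 0 + w = w)
(r(2, -6) + 131)*B(8) = (2 + 131)*8 = 133*8 = 1064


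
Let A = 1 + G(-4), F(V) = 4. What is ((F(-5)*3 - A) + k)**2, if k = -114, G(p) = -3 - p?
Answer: 10816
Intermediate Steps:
A = 2 (A = 1 + (-3 - 1*(-4)) = 1 + (-3 + 4) = 1 + 1 = 2)
((F(-5)*3 - A) + k)**2 = ((4*3 - 1*2) - 114)**2 = ((12 - 2) - 114)**2 = (10 - 114)**2 = (-104)**2 = 10816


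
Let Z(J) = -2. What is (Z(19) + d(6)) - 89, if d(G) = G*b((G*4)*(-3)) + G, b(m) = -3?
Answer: -103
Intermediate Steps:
d(G) = -2*G (d(G) = G*(-3) + G = -3*G + G = -2*G)
(Z(19) + d(6)) - 89 = (-2 - 2*6) - 89 = (-2 - 12) - 89 = -14 - 89 = -103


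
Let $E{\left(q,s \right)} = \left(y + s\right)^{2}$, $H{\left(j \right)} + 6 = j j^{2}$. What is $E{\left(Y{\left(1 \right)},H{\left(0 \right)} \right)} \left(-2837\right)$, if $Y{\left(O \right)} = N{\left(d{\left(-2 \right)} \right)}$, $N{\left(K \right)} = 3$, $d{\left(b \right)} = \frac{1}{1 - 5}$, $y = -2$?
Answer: $-181568$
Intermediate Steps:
$H{\left(j \right)} = -6 + j^{3}$ ($H{\left(j \right)} = -6 + j j^{2} = -6 + j^{3}$)
$d{\left(b \right)} = - \frac{1}{4}$ ($d{\left(b \right)} = \frac{1}{-4} = - \frac{1}{4}$)
$Y{\left(O \right)} = 3$
$E{\left(q,s \right)} = \left(-2 + s\right)^{2}$
$E{\left(Y{\left(1 \right)},H{\left(0 \right)} \right)} \left(-2837\right) = \left(-2 - \left(6 - 0^{3}\right)\right)^{2} \left(-2837\right) = \left(-2 + \left(-6 + 0\right)\right)^{2} \left(-2837\right) = \left(-2 - 6\right)^{2} \left(-2837\right) = \left(-8\right)^{2} \left(-2837\right) = 64 \left(-2837\right) = -181568$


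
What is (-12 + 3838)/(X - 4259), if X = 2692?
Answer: -3826/1567 ≈ -2.4416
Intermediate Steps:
(-12 + 3838)/(X - 4259) = (-12 + 3838)/(2692 - 4259) = 3826/(-1567) = 3826*(-1/1567) = -3826/1567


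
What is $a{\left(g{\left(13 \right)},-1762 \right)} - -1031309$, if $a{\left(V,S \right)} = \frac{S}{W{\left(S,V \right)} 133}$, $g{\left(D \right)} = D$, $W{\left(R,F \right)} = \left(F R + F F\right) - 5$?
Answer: $\frac{1559692947868}{1512343} \approx 1.0313 \cdot 10^{6}$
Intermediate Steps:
$W{\left(R,F \right)} = -5 + F^{2} + F R$ ($W{\left(R,F \right)} = \left(F R + F^{2}\right) - 5 = \left(F^{2} + F R\right) - 5 = -5 + F^{2} + F R$)
$a{\left(V,S \right)} = \frac{S}{-665 + 133 V^{2} + 133 S V}$ ($a{\left(V,S \right)} = \frac{S}{\left(-5 + V^{2} + V S\right) 133} = \frac{S}{\left(-5 + V^{2} + S V\right) 133} = \frac{S}{-665 + 133 V^{2} + 133 S V}$)
$a{\left(g{\left(13 \right)},-1762 \right)} - -1031309 = \frac{1}{133} \left(-1762\right) \frac{1}{-5 + 13^{2} - 22906} - -1031309 = \frac{1}{133} \left(-1762\right) \frac{1}{-5 + 169 - 22906} + 1031309 = \frac{1}{133} \left(-1762\right) \frac{1}{-22742} + 1031309 = \frac{1}{133} \left(-1762\right) \left(- \frac{1}{22742}\right) + 1031309 = \frac{881}{1512343} + 1031309 = \frac{1559692947868}{1512343}$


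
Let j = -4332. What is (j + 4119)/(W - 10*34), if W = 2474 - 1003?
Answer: -71/377 ≈ -0.18833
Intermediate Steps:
W = 1471
(j + 4119)/(W - 10*34) = (-4332 + 4119)/(1471 - 10*34) = -213/(1471 - 340) = -213/1131 = -213*1/1131 = -71/377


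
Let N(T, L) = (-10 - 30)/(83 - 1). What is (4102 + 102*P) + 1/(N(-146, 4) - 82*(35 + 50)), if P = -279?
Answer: -6960701281/285790 ≈ -24356.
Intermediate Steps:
N(T, L) = -20/41 (N(T, L) = -40/82 = -40*1/82 = -20/41)
(4102 + 102*P) + 1/(N(-146, 4) - 82*(35 + 50)) = (4102 + 102*(-279)) + 1/(-20/41 - 82*(35 + 50)) = (4102 - 28458) + 1/(-20/41 - 82*85) = -24356 + 1/(-20/41 - 6970) = -24356 + 1/(-285790/41) = -24356 - 41/285790 = -6960701281/285790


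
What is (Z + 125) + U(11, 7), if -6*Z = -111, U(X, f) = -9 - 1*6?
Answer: 257/2 ≈ 128.50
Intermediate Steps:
U(X, f) = -15 (U(X, f) = -9 - 6 = -15)
Z = 37/2 (Z = -1/6*(-111) = 37/2 ≈ 18.500)
(Z + 125) + U(11, 7) = (37/2 + 125) - 15 = 287/2 - 15 = 257/2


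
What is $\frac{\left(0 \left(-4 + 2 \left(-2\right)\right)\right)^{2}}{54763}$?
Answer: $0$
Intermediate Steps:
$\frac{\left(0 \left(-4 + 2 \left(-2\right)\right)\right)^{2}}{54763} = \left(0 \left(-4 - 4\right)\right)^{2} \cdot \frac{1}{54763} = \left(0 \left(-8\right)\right)^{2} \cdot \frac{1}{54763} = 0^{2} \cdot \frac{1}{54763} = 0 \cdot \frac{1}{54763} = 0$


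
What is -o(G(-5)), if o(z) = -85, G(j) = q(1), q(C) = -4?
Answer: 85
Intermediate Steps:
G(j) = -4
-o(G(-5)) = -1*(-85) = 85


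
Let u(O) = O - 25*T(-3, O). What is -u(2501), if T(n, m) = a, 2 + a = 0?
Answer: -2551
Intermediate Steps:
a = -2 (a = -2 + 0 = -2)
T(n, m) = -2
u(O) = 50 + O (u(O) = O - 25*(-2) = O + 50 = 50 + O)
-u(2501) = -(50 + 2501) = -1*2551 = -2551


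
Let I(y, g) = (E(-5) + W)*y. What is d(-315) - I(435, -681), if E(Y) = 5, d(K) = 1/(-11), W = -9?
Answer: 19139/11 ≈ 1739.9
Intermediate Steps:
d(K) = -1/11
I(y, g) = -4*y (I(y, g) = (5 - 9)*y = -4*y)
d(-315) - I(435, -681) = -1/11 - (-4)*435 = -1/11 - 1*(-1740) = -1/11 + 1740 = 19139/11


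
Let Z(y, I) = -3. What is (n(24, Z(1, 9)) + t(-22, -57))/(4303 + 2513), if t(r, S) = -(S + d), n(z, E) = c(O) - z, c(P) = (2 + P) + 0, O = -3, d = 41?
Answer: -3/2272 ≈ -0.0013204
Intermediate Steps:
c(P) = 2 + P
n(z, E) = -1 - z (n(z, E) = (2 - 3) - z = -1 - z)
t(r, S) = -41 - S (t(r, S) = -(S + 41) = -(41 + S) = -41 - S)
(n(24, Z(1, 9)) + t(-22, -57))/(4303 + 2513) = ((-1 - 1*24) + (-41 - 1*(-57)))/(4303 + 2513) = ((-1 - 24) + (-41 + 57))/6816 = (-25 + 16)*(1/6816) = -9*1/6816 = -3/2272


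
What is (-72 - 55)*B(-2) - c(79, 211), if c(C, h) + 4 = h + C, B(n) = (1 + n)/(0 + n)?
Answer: -699/2 ≈ -349.50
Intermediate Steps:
B(n) = (1 + n)/n
c(C, h) = -4 + C + h (c(C, h) = -4 + (h + C) = -4 + (C + h) = -4 + C + h)
(-72 - 55)*B(-2) - c(79, 211) = (-72 - 55)*((1 - 2)/(-2)) - (-4 + 79 + 211) = -(-127)*(-1)/2 - 1*286 = -127*1/2 - 286 = -127/2 - 286 = -699/2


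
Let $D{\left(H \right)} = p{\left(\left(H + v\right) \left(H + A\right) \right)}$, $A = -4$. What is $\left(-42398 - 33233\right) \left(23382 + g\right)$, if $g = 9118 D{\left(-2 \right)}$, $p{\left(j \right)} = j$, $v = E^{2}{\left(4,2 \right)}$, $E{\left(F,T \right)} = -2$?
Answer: $6506837454$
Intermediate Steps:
$v = 4$ ($v = \left(-2\right)^{2} = 4$)
$D{\left(H \right)} = \left(-4 + H\right) \left(4 + H\right)$ ($D{\left(H \right)} = \left(H + 4\right) \left(H - 4\right) = \left(4 + H\right) \left(-4 + H\right) = \left(-4 + H\right) \left(4 + H\right)$)
$g = -109416$ ($g = 9118 \left(-16 + \left(-2\right)^{2}\right) = 9118 \left(-16 + 4\right) = 9118 \left(-12\right) = -109416$)
$\left(-42398 - 33233\right) \left(23382 + g\right) = \left(-42398 - 33233\right) \left(23382 - 109416\right) = \left(-75631\right) \left(-86034\right) = 6506837454$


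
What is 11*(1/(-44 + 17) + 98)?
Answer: 29095/27 ≈ 1077.6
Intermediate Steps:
11*(1/(-44 + 17) + 98) = 11*(1/(-27) + 98) = 11*(-1/27 + 98) = 11*(2645/27) = 29095/27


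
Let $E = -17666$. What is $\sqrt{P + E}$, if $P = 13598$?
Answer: $6 i \sqrt{113} \approx 63.781 i$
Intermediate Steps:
$\sqrt{P + E} = \sqrt{13598 - 17666} = \sqrt{-4068} = 6 i \sqrt{113}$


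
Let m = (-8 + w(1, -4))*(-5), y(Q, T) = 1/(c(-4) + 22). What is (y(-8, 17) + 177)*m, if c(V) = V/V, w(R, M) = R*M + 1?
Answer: 223960/23 ≈ 9737.4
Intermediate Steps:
w(R, M) = 1 + M*R (w(R, M) = M*R + 1 = 1 + M*R)
c(V) = 1
y(Q, T) = 1/23 (y(Q, T) = 1/(1 + 22) = 1/23)
m = 55 (m = (-8 + (1 - 4*1))*(-5) = (-8 + (1 - 4))*(-5) = (-8 - 3)*(-5) = -11*(-5) = 55)
(y(-8, 17) + 177)*m = (1/23 + 177)*55 = (4072/23)*55 = 223960/23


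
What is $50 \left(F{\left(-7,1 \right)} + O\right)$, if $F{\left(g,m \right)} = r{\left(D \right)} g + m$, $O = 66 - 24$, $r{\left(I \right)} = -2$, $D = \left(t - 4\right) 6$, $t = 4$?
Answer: $2850$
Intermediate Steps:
$D = 0$ ($D = \left(4 - 4\right) 6 = 0 \cdot 6 = 0$)
$O = 42$ ($O = 66 - 24 = 42$)
$F{\left(g,m \right)} = m - 2 g$ ($F{\left(g,m \right)} = - 2 g + m = m - 2 g$)
$50 \left(F{\left(-7,1 \right)} + O\right) = 50 \left(\left(1 - -14\right) + 42\right) = 50 \left(\left(1 + 14\right) + 42\right) = 50 \left(15 + 42\right) = 50 \cdot 57 = 2850$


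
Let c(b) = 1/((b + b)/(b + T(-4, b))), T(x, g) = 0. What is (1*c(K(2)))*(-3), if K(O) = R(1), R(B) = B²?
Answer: -3/2 ≈ -1.5000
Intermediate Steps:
K(O) = 1 (K(O) = 1² = 1)
c(b) = ½ (c(b) = 1/((b + b)/(b + 0)) = 1/((2*b)/b) = 1/2 = ½)
(1*c(K(2)))*(-3) = (1*(½))*(-3) = (½)*(-3) = -3/2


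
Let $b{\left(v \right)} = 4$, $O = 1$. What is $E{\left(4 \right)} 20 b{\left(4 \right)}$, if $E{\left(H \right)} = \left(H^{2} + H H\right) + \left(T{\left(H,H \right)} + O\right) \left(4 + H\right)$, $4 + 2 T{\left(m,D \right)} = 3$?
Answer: $2880$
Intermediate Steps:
$T{\left(m,D \right)} = - \frac{1}{2}$ ($T{\left(m,D \right)} = -2 + \frac{1}{2} \cdot 3 = -2 + \frac{3}{2} = - \frac{1}{2}$)
$E{\left(H \right)} = 2 + \frac{H}{2} + 2 H^{2}$ ($E{\left(H \right)} = \left(H^{2} + H H\right) + \left(- \frac{1}{2} + 1\right) \left(4 + H\right) = \left(H^{2} + H^{2}\right) + \frac{4 + H}{2} = 2 H^{2} + \left(2 + \frac{H}{2}\right) = 2 + \frac{H}{2} + 2 H^{2}$)
$E{\left(4 \right)} 20 b{\left(4 \right)} = \left(2 + \frac{1}{2} \cdot 4 + 2 \cdot 4^{2}\right) 20 \cdot 4 = \left(2 + 2 + 2 \cdot 16\right) 20 \cdot 4 = \left(2 + 2 + 32\right) 20 \cdot 4 = 36 \cdot 20 \cdot 4 = 720 \cdot 4 = 2880$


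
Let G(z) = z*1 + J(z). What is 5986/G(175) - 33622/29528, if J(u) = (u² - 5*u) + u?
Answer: -104408449/111099100 ≈ -0.93978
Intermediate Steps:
J(u) = u² - 4*u
G(z) = z + z*(-4 + z) (G(z) = z*1 + z*(-4 + z) = z + z*(-4 + z))
5986/G(175) - 33622/29528 = 5986/((175*(-3 + 175))) - 33622/29528 = 5986/((175*172)) - 33622*1/29528 = 5986/30100 - 16811/14764 = 5986*(1/30100) - 16811/14764 = 2993/15050 - 16811/14764 = -104408449/111099100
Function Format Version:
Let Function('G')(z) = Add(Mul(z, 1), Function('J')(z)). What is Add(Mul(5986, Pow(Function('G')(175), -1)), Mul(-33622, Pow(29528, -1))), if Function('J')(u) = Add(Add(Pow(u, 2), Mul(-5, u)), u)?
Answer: Rational(-104408449, 111099100) ≈ -0.93978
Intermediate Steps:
Function('J')(u) = Add(Pow(u, 2), Mul(-4, u))
Function('G')(z) = Add(z, Mul(z, Add(-4, z))) (Function('G')(z) = Add(Mul(z, 1), Mul(z, Add(-4, z))) = Add(z, Mul(z, Add(-4, z))))
Add(Mul(5986, Pow(Function('G')(175), -1)), Mul(-33622, Pow(29528, -1))) = Add(Mul(5986, Pow(Mul(175, Add(-3, 175)), -1)), Mul(-33622, Pow(29528, -1))) = Add(Mul(5986, Pow(Mul(175, 172), -1)), Mul(-33622, Rational(1, 29528))) = Add(Mul(5986, Pow(30100, -1)), Rational(-16811, 14764)) = Add(Mul(5986, Rational(1, 30100)), Rational(-16811, 14764)) = Add(Rational(2993, 15050), Rational(-16811, 14764)) = Rational(-104408449, 111099100)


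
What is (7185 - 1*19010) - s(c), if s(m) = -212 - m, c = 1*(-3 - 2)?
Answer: -11618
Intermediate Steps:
c = -5 (c = 1*(-5) = -5)
(7185 - 1*19010) - s(c) = (7185 - 1*19010) - (-212 - 1*(-5)) = (7185 - 19010) - (-212 + 5) = -11825 - 1*(-207) = -11825 + 207 = -11618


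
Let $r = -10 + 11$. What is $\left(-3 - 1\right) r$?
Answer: $-4$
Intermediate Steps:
$r = 1$
$\left(-3 - 1\right) r = \left(-3 - 1\right) 1 = \left(-4\right) 1 = -4$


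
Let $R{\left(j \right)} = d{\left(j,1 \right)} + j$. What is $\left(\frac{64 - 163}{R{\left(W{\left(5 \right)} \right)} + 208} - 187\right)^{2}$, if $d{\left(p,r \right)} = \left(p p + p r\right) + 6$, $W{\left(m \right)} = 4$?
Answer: $\frac{1989606025}{56644} \approx 35125.0$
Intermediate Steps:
$d{\left(p,r \right)} = 6 + p^{2} + p r$ ($d{\left(p,r \right)} = \left(p^{2} + p r\right) + 6 = 6 + p^{2} + p r$)
$R{\left(j \right)} = 6 + j^{2} + 2 j$ ($R{\left(j \right)} = \left(6 + j^{2} + j 1\right) + j = \left(6 + j^{2} + j\right) + j = \left(6 + j + j^{2}\right) + j = 6 + j^{2} + 2 j$)
$\left(\frac{64 - 163}{R{\left(W{\left(5 \right)} \right)} + 208} - 187\right)^{2} = \left(\frac{64 - 163}{\left(6 + 4^{2} + 2 \cdot 4\right) + 208} - 187\right)^{2} = \left(- \frac{99}{\left(6 + 16 + 8\right) + 208} - 187\right)^{2} = \left(- \frac{99}{30 + 208} - 187\right)^{2} = \left(- \frac{99}{238} - 187\right)^{2} = \left(- \frac{44605}{238}\right)^{2} = \frac{1989606025}{56644}$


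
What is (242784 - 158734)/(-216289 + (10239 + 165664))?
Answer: -42025/20193 ≈ -2.0812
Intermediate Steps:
(242784 - 158734)/(-216289 + (10239 + 165664)) = 84050/(-216289 + 175903) = 84050/(-40386) = 84050*(-1/40386) = -42025/20193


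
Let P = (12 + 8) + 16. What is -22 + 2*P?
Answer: 50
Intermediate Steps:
P = 36 (P = 20 + 16 = 36)
-22 + 2*P = -22 + 2*36 = -22 + 72 = 50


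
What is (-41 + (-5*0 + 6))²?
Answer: 1225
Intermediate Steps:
(-41 + (-5*0 + 6))² = (-41 + (0 + 6))² = (-41 + 6)² = (-35)² = 1225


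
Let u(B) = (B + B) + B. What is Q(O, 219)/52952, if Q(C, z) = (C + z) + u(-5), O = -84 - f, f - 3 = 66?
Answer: 51/52952 ≈ 0.00096314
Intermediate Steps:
u(B) = 3*B (u(B) = 2*B + B = 3*B)
f = 69 (f = 3 + 66 = 69)
O = -153 (O = -84 - 1*69 = -84 - 69 = -153)
Q(C, z) = -15 + C + z (Q(C, z) = (C + z) + 3*(-5) = (C + z) - 15 = -15 + C + z)
Q(O, 219)/52952 = (-15 - 153 + 219)/52952 = 51*(1/52952) = 51/52952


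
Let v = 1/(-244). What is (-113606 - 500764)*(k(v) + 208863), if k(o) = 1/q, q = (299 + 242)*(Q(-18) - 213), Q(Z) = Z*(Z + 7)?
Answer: -69420666227752/541 ≈ -1.2832e+11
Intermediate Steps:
v = -1/244 ≈ -0.0040984
Q(Z) = Z*(7 + Z)
q = -8115 (q = (299 + 242)*(-18*(7 - 18) - 213) = 541*(-18*(-11) - 213) = 541*(198 - 213) = 541*(-15) = -8115)
k(o) = -1/8115 (k(o) = 1/(-8115) = -1/8115)
(-113606 - 500764)*(k(v) + 208863) = (-113606 - 500764)*(-1/8115 + 208863) = -614370*1694923244/8115 = -69420666227752/541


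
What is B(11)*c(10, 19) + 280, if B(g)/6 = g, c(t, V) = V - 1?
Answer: 1468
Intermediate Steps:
c(t, V) = -1 + V
B(g) = 6*g
B(11)*c(10, 19) + 280 = (6*11)*(-1 + 19) + 280 = 66*18 + 280 = 1188 + 280 = 1468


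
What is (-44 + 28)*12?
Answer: -192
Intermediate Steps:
(-44 + 28)*12 = -16*12 = -192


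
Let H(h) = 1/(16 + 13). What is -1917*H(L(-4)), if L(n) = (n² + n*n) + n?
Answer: -1917/29 ≈ -66.103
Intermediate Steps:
L(n) = n + 2*n² (L(n) = (n² + n²) + n = 2*n² + n = n + 2*n²)
H(h) = 1/29
-1917*H(L(-4)) = -1917*1/29 = -1917/29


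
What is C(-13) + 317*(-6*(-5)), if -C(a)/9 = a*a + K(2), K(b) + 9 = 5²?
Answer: 7845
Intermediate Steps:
K(b) = 16 (K(b) = -9 + 5² = -9 + 25 = 16)
C(a) = -144 - 9*a² (C(a) = -9*(a*a + 16) = -9*(a² + 16) = -9*(16 + a²) = -144 - 9*a²)
C(-13) + 317*(-6*(-5)) = (-144 - 9*(-13)²) + 317*(-6*(-5)) = (-144 - 9*169) + 317*30 = (-144 - 1521) + 9510 = -1665 + 9510 = 7845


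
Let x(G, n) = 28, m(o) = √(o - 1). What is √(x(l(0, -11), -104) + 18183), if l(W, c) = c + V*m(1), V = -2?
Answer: √18211 ≈ 134.95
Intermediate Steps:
m(o) = √(-1 + o)
l(W, c) = c (l(W, c) = c - 2*√(-1 + 1) = c - 2*√0 = c - 2*0 = c + 0 = c)
√(x(l(0, -11), -104) + 18183) = √(28 + 18183) = √18211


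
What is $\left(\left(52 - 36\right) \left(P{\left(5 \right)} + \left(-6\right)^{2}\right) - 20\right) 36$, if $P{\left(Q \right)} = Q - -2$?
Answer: $24048$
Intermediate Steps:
$P{\left(Q \right)} = 2 + Q$ ($P{\left(Q \right)} = Q + 2 = 2 + Q$)
$\left(\left(52 - 36\right) \left(P{\left(5 \right)} + \left(-6\right)^{2}\right) - 20\right) 36 = \left(\left(52 - 36\right) \left(\left(2 + 5\right) + \left(-6\right)^{2}\right) - 20\right) 36 = \left(16 \left(7 + 36\right) - 20\right) 36 = \left(16 \cdot 43 - 20\right) 36 = \left(688 - 20\right) 36 = 668 \cdot 36 = 24048$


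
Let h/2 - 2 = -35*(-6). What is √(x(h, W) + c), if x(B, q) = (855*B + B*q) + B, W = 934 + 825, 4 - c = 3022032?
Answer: 2*I*√478317 ≈ 1383.2*I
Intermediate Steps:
c = -3022028 (c = 4 - 1*3022032 = 4 - 3022032 = -3022028)
W = 1759
h = 424 (h = 4 + 2*(-35*(-6)) = 4 + 2*210 = 4 + 420 = 424)
x(B, q) = 856*B + B*q
√(x(h, W) + c) = √(424*(856 + 1759) - 3022028) = √(424*2615 - 3022028) = √(1108760 - 3022028) = √(-1913268) = 2*I*√478317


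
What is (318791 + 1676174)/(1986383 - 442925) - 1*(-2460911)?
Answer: 542616395029/220494 ≈ 2.4609e+6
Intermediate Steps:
(318791 + 1676174)/(1986383 - 442925) - 1*(-2460911) = 1994965/1543458 + 2460911 = 1994965*(1/1543458) + 2460911 = 284995/220494 + 2460911 = 542616395029/220494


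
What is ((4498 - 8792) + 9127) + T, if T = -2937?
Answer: 1896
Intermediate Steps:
((4498 - 8792) + 9127) + T = ((4498 - 8792) + 9127) - 2937 = (-4294 + 9127) - 2937 = 4833 - 2937 = 1896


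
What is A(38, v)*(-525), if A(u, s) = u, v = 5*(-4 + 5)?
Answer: -19950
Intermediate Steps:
v = 5 (v = 5*1 = 5)
A(38, v)*(-525) = 38*(-525) = -19950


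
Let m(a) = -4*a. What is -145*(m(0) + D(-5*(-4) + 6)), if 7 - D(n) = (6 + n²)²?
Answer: 67441965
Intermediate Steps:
D(n) = 7 - (6 + n²)²
-145*(m(0) + D(-5*(-4) + 6)) = -145*(-4*0 + (7 - (6 + (-5*(-4) + 6)²)²)) = -145*(0 + (7 - (6 + (20 + 6)²)²)) = -145*(0 + (7 - (6 + 26²)²)) = -145*(0 + (7 - (6 + 676)²)) = -145*(0 + (7 - 1*682²)) = -145*(0 + (7 - 1*465124)) = -145*(0 + (7 - 465124)) = -145*(0 - 465117) = -145*(-465117) = 67441965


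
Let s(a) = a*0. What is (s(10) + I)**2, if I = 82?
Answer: 6724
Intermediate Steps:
s(a) = 0
(s(10) + I)**2 = (0 + 82)**2 = 82**2 = 6724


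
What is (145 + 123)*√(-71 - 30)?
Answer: 268*I*√101 ≈ 2693.4*I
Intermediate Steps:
(145 + 123)*√(-71 - 30) = 268*√(-101) = 268*(I*√101) = 268*I*√101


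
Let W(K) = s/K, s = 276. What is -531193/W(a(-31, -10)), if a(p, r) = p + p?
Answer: 16466983/138 ≈ 1.1933e+5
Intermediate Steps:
a(p, r) = 2*p
W(K) = 276/K
-531193/W(a(-31, -10)) = -531193/(276/((2*(-31)))) = -531193/(276/(-62)) = -531193/(276*(-1/62)) = -531193/(-138/31) = -531193*(-31/138) = 16466983/138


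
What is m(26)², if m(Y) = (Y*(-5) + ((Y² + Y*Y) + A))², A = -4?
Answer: 2200843458576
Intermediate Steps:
m(Y) = (-4 - 5*Y + 2*Y²)² (m(Y) = (Y*(-5) + ((Y² + Y*Y) - 4))² = (-5*Y + ((Y² + Y²) - 4))² = (-5*Y + (2*Y² - 4))² = (-5*Y + (-4 + 2*Y²))² = (-4 - 5*Y + 2*Y²)²)
m(26)² = ((4 - 2*26² + 5*26)²)² = ((4 - 2*676 + 130)²)² = ((4 - 1352 + 130)²)² = ((-1218)²)² = 1483524² = 2200843458576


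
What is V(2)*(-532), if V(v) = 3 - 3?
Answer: 0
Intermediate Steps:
V(v) = 0
V(2)*(-532) = 0*(-532) = 0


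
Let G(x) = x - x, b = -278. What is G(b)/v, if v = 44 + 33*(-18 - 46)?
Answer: 0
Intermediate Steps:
G(x) = 0
v = -2068 (v = 44 + 33*(-64) = 44 - 2112 = -2068)
G(b)/v = 0/(-2068) = 0*(-1/2068) = 0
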